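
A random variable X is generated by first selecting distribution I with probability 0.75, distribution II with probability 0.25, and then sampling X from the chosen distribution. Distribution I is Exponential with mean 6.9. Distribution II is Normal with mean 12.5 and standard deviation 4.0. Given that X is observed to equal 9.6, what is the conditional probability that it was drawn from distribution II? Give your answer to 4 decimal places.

Likelihoods f(9.6 | ·): I: 0.0360508; II: 0.0766853.
Posterior ∝ prior × likelihood. Numerator for II: 0.25·0.0766853 = 0.0191713.
Normalizing constant: 0.75·0.0360508 + 0.25·0.0766853 = 0.0462094.
P(II | observation) = 0.0191713 / 0.0462094 = 0.414879.

0.4149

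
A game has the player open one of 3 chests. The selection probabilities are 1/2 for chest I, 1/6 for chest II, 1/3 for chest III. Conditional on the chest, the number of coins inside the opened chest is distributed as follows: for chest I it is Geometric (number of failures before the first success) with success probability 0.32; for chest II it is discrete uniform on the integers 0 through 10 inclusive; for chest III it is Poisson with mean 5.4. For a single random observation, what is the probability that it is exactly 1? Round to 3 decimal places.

Conditional on each chest, P(X = 1): I: 0.2176; II: 0.0909091; III: 0.0243895.
By total probability, P(X = 1) = 0.5·0.2176 + 0.166667·0.0909091 + 0.333333·0.0243895 = 0.132081.

0.132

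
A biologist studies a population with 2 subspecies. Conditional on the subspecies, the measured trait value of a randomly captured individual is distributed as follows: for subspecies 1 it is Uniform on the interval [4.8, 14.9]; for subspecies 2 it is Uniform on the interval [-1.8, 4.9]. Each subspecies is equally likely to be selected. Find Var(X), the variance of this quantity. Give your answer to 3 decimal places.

23.343

Per component, 1: μ=9.85, E[X²]=105.523; 2: μ=1.55, E[X²]=6.14333.
E[X] = 0.5·9.85 + 0.5·1.55 = 5.7.
E[X²] = 0.5·105.523 + 0.5·6.14333 = 55.8333.
Var(X) = E[X²] − (E[X])² = 55.8333 − 32.49 = 23.3433.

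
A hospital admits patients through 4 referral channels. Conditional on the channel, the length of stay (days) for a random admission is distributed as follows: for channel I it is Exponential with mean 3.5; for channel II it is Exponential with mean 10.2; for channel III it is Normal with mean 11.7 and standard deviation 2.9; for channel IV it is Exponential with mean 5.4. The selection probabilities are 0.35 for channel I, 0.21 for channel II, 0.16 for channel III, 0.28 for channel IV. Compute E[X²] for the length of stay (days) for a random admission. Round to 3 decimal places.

91.849

For each component E[X²] = Var + (mean)², giving I: 24.5; II: 208.08; III: 145.3; IV: 58.32.
Overall E[X²] = 0.35·24.5 + 0.21·208.08 + 0.16·145.3 + 0.28·58.32 = 91.8494.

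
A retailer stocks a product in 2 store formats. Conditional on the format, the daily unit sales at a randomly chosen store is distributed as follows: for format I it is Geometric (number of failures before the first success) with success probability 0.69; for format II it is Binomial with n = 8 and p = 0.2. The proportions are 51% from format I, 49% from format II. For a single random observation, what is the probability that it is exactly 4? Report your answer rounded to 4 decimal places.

0.0257

Conditional on each format, P(X = 4): I: 0.00637229; II: 0.0458752.
By total probability, P(X = 4) = 0.51·0.00637229 + 0.49·0.0458752 = 0.0257287.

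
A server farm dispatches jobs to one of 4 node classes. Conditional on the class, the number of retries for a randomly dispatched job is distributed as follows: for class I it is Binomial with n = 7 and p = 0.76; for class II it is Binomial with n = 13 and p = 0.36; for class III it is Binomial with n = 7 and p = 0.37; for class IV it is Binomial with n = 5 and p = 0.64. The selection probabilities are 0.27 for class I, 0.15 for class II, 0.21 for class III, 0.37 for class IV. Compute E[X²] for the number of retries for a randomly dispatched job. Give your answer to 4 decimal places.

17.6874

For each component E[X²] = Var + (mean)², giving I: 29.5792; II: 24.8976; III: 8.3398; IV: 11.392.
Overall E[X²] = 0.27·29.5792 + 0.15·24.8976 + 0.21·8.3398 + 0.37·11.392 = 17.6874.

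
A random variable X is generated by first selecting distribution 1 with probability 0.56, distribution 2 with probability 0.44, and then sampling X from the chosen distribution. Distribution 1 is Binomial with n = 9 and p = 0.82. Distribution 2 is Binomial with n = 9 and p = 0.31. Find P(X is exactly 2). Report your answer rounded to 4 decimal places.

Conditional on each component, P(X = 2): 1: 0.000148196; 2: 0.257614.
By total probability, P(X = 2) = 0.56·0.000148196 + 0.44·0.257614 = 0.113433.

0.1134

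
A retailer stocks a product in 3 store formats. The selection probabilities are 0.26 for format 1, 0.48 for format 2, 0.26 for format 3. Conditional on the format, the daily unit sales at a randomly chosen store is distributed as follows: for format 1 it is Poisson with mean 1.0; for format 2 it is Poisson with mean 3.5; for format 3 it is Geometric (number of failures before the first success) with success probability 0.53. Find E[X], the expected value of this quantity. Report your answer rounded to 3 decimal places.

Component means — 1: 1; 2: 3.5; 3: 0.886792.
E[X] = 0.26·1 + 0.48·3.5 + 0.26·0.886792 = 2.17057.

2.171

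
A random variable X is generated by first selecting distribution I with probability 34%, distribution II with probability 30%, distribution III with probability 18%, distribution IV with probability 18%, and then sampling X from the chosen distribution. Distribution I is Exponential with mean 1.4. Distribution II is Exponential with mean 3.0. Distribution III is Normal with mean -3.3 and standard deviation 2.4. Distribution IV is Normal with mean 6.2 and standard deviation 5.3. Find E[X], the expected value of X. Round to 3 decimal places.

1.898

Component means — I: 1.4; II: 3; III: -3.3; IV: 6.2.
E[X] = 0.34·1.4 + 0.3·3 + 0.18·-3.3 + 0.18·6.2 = 1.898.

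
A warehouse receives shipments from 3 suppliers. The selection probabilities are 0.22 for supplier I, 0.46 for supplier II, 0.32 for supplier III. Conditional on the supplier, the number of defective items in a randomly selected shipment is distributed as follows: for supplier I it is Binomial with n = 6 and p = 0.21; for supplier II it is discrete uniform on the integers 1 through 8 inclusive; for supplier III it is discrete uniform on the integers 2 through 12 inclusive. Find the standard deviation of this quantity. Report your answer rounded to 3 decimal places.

Per component, I: μ=1.26, E[X²]=2.583; II: μ=4.5, E[X²]=25.5; III: μ=7, E[X²]=59.
E[X] = 0.22·1.26 + 0.46·4.5 + 0.32·7 = 4.5872.
E[X²] = 0.22·2.583 + 0.46·25.5 + 0.32·59 = 31.1783.
Var(X) = E[X²] − (E[X])² = 31.1783 − 21.0424 = 10.1359.
SD(X) = √10.1359 = 3.18369.

3.184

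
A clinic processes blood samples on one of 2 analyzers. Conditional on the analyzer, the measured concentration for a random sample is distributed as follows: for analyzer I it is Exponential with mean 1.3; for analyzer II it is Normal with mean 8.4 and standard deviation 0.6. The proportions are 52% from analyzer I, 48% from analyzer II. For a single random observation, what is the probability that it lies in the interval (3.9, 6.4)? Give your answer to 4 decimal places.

Conditional on each analyzer, P(3.9 < X < 6.4): I: 0.0425104; II: 0.00042906.
By total probability, P(3.9 < X < 6.4) = 0.52·0.0425104 + 0.48·0.00042906 = 0.0223113.

0.0223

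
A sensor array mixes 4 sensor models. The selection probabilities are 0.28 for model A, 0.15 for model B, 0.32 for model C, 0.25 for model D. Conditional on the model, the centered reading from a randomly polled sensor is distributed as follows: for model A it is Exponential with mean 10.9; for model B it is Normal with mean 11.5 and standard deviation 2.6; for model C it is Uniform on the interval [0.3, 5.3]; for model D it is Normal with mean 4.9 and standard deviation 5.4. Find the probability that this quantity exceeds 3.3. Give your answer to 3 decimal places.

Conditional on each model, P(X > 3.3): A: 0.738782; B: 0.999194; C: 0.4; D: 0.616498.
By total probability, P(X > 3.3) = 0.28·0.738782 + 0.15·0.999194 + 0.32·0.4 + 0.25·0.616498 = 0.638863.

0.639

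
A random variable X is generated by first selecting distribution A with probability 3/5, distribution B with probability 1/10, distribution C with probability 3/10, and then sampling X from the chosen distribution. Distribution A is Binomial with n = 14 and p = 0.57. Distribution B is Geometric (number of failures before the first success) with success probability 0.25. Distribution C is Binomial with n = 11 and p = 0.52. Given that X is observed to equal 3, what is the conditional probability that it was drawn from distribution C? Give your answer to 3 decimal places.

0.578

Likelihoods P(X=3 | ·): A: 0.00626439; B: 0.105469; C: 0.0653768.
Posterior ∝ prior × likelihood. Numerator for C: 0.3·0.0653768 = 0.019613.
Normalizing constant: 0.6·0.00626439 + 0.1·0.105469 + 0.3·0.0653768 = 0.0339186.
P(C | observation) = 0.019613 / 0.0339186 = 0.578239.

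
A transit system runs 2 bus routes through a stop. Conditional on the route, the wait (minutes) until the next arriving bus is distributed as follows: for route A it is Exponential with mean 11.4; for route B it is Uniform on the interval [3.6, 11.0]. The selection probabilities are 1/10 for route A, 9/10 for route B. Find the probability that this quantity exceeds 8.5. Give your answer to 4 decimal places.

Conditional on each route, P(X > 8.5): A: 0.474443; B: 0.337838.
By total probability, P(X > 8.5) = 0.1·0.474443 + 0.9·0.337838 = 0.351498.

0.3515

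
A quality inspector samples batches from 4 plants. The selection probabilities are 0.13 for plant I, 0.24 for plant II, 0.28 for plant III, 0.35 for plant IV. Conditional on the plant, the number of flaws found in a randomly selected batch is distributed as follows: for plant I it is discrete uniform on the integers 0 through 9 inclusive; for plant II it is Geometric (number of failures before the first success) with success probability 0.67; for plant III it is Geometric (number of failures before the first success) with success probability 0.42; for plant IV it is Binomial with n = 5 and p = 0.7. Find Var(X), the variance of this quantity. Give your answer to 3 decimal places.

Per component, I: μ=4.5, E[X²]=28.5; II: μ=0.492537, E[X²]=0.977723; III: μ=1.38095, E[X²]=5.19501; IV: μ=3.5, E[X²]=13.3.
E[X] = 0.13·4.5 + 0.24·0.492537 + 0.28·1.38095 + 0.35·3.5 = 2.31488.
E[X²] = 0.13·28.5 + 0.24·0.977723 + 0.28·5.19501 + 0.35·13.3 = 10.0493.
Var(X) = E[X²] − (E[X])² = 10.0493 − 5.35865 = 4.69061.

4.691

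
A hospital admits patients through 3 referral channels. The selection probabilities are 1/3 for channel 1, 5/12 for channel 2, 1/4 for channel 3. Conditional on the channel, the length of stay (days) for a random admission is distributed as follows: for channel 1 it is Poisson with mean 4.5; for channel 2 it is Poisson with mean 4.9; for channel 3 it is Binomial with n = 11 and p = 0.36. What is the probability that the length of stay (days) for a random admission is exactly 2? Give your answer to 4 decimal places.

Conditional on each channel, P(X = 2): 1: 0.112479; 2: 0.0893962; 3: 0.128407.
By total probability, P(X = 2) = 0.333333·0.112479 + 0.416667·0.0893962 + 0.25·0.128407 = 0.106843.

0.1068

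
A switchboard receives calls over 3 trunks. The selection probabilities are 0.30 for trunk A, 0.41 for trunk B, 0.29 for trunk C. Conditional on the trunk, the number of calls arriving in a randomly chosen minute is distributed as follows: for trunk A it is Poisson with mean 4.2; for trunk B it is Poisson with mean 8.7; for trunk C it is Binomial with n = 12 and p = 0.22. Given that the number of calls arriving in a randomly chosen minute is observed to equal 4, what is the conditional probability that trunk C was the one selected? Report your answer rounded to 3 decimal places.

0.382

Likelihoods P(X=4 | ·): A: 0.194424; B: 0.0397653; C: 0.158874.
Posterior ∝ prior × likelihood. Numerator for C: 0.29·0.158874 = 0.0460735.
Normalizing constant: 0.3·0.194424 + 0.41·0.0397653 + 0.29·0.158874 = 0.120704.
P(C | observation) = 0.0460735 / 0.120704 = 0.381705.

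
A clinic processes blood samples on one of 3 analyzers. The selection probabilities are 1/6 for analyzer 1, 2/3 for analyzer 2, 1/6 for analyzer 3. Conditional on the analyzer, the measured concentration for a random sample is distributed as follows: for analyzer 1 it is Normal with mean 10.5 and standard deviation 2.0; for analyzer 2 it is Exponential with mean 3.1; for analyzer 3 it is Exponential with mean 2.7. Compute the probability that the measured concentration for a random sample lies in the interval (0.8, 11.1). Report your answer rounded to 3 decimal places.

0.721

Conditional on each analyzer, P(0.8 < X < 11.1): 1: 0.617911; 2: 0.744688; 3: 0.727178.
By total probability, P(0.8 < X < 11.1) = 0.166667·0.617911 + 0.666667·0.744688 + 0.166667·0.727178 = 0.72064.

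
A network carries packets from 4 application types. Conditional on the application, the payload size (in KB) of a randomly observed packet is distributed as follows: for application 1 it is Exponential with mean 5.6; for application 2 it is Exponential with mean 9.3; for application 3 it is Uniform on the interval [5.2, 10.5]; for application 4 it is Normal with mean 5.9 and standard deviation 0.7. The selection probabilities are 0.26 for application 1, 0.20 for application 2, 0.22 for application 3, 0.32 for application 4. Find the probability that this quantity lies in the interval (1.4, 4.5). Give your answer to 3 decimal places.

Conditional on each application, P(1.4 < X < 4.5): 1: 0.331074; 2: 0.243853; 3: 0; 4: 0.0227501.
By total probability, P(1.4 < X < 4.5) = 0.26·0.331074 + 0.2·0.243853 + 0.22·0 + 0.32·0.0227501 = 0.14213.

0.142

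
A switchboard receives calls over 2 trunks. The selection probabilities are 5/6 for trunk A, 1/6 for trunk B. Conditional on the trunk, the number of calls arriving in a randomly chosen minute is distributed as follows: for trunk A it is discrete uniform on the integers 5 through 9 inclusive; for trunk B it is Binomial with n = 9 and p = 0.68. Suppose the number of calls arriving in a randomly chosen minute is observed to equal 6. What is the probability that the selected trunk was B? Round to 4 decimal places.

Likelihoods P(X=6 | ·): A: 0.2; B: 0.272134.
Posterior ∝ prior × likelihood. Numerator for B: 0.166667·0.272134 = 0.0453557.
Normalizing constant: 0.833333·0.2 + 0.166667·0.272134 = 0.212022.
P(B | observation) = 0.0453557 / 0.212022 = 0.213919.

0.2139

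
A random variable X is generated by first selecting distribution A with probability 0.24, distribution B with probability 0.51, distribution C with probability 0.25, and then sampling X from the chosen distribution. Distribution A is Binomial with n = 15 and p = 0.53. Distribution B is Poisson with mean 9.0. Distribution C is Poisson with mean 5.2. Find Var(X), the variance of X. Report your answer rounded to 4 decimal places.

Per component, A: μ=7.95, E[X²]=66.939; B: μ=9, E[X²]=90; C: μ=5.2, E[X²]=32.24.
E[X] = 0.24·7.95 + 0.51·9 + 0.25·5.2 = 7.798.
E[X²] = 0.24·66.939 + 0.51·90 + 0.25·32.24 = 70.0254.
Var(X) = E[X²] − (E[X])² = 70.0254 − 60.8088 = 9.21656.

9.2166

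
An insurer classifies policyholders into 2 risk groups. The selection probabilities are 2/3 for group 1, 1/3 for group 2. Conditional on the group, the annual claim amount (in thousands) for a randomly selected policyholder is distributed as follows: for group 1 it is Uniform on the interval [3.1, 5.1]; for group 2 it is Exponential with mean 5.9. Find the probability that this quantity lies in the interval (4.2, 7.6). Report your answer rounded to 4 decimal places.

0.3716

Conditional on each group, P(4.2 < X < 7.6): 1: 0.45; 2: 0.214944.
By total probability, P(4.2 < X < 7.6) = 0.666667·0.45 + 0.333333·0.214944 = 0.371648.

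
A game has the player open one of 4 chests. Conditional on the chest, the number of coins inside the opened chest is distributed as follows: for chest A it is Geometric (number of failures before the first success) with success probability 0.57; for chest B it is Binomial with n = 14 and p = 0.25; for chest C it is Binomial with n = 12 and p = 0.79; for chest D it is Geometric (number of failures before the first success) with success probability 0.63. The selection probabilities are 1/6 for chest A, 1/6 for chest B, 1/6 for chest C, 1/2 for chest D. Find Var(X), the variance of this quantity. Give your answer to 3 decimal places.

12.073

Per component, A: μ=0.754386, E[X²]=1.89258; B: μ=3.5, E[X²]=14.875; C: μ=9.48, E[X²]=91.8612; D: μ=0.587302, E[X²]=1.27715.
E[X] = 0.166667·0.754386 + 0.166667·3.5 + 0.166667·9.48 + 0.5·0.587302 = 2.58272.
E[X²] = 0.166667·1.89258 + 0.166667·14.875 + 0.166667·91.8612 + 0.5·1.27715 = 18.7434.
Var(X) = E[X²] − (E[X])² = 18.7434 − 6.67042 = 12.073.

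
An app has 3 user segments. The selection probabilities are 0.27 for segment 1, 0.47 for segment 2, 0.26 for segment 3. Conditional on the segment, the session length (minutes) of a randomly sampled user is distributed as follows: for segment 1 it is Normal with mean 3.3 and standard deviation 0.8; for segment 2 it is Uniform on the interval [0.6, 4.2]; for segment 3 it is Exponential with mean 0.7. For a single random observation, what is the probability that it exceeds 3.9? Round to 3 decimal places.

Conditional on each segment, P(X > 3.9): 1: 0.226627; 2: 0.0833333; 3: 0.00380504.
By total probability, P(X > 3.9) = 0.27·0.226627 + 0.47·0.0833333 + 0.26·0.00380504 = 0.101345.

0.101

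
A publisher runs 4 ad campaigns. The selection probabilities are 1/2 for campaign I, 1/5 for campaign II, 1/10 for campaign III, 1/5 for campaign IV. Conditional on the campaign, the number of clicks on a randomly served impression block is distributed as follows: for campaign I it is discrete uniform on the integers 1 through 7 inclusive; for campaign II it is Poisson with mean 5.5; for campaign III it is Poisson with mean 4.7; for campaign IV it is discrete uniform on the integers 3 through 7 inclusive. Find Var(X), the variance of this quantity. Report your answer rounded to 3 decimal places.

Per component, I: μ=4, E[X²]=20; II: μ=5.5, E[X²]=35.75; III: μ=4.7, E[X²]=26.79; IV: μ=5, E[X²]=27.
E[X] = 0.5·4 + 0.2·5.5 + 0.1·4.7 + 0.2·5 = 4.57.
E[X²] = 0.5·20 + 0.2·35.75 + 0.1·26.79 + 0.2·27 = 25.229.
Var(X) = E[X²] − (E[X])² = 25.229 − 20.8849 = 4.3441.

4.344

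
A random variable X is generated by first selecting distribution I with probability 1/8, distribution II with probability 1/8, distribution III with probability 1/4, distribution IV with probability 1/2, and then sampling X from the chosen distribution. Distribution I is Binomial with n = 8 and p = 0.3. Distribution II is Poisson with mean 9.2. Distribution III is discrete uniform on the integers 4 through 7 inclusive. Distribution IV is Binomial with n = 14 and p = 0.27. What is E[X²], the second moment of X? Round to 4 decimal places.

For each component E[X²] = Var + (mean)², giving I: 7.44; II: 93.84; III: 31.5; IV: 17.0478.
Overall E[X²] = 0.125·7.44 + 0.125·93.84 + 0.25·31.5 + 0.5·17.0478 = 29.0589.

29.0589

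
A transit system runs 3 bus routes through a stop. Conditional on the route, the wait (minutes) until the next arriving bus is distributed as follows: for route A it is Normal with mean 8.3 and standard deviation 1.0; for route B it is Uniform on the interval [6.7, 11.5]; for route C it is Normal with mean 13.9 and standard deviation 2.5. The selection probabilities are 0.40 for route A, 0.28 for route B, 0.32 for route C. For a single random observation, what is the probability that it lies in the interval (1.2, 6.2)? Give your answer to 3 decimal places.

Conditional on each route, P(1.2 < X < 6.2): A: 0.0178644; B: 0; C: 0.00103481.
By total probability, P(1.2 < X < 6.2) = 0.4·0.0178644 + 0.28·0 + 0.32·0.00103481 = 0.00747691.

0.007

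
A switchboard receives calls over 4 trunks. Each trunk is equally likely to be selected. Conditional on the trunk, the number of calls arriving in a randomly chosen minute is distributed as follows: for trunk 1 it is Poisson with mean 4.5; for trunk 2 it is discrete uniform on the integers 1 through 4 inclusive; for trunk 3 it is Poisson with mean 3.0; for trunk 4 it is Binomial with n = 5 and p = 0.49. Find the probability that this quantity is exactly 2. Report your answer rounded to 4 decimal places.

Conditional on each trunk, P(X = 2): 1: 0.112479; 2: 0.25; 3: 0.224042; 4: 0.318495.
By total probability, P(X = 2) = 0.25·0.112479 + 0.25·0.25 + 0.25·0.224042 + 0.25·0.318495 = 0.226254.

0.2263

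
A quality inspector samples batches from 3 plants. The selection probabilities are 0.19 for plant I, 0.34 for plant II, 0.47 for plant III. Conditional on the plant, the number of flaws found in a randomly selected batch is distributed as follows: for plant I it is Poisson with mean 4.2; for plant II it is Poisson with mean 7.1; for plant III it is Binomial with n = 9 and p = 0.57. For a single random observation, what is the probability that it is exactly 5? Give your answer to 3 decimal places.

Conditional on each plant, P(X = 5): I: 0.163316; II: 0.124057; III: 0.25919.
By total probability, P(X = 5) = 0.19·0.163316 + 0.34·0.124057 + 0.47·0.25919 = 0.195029.

0.195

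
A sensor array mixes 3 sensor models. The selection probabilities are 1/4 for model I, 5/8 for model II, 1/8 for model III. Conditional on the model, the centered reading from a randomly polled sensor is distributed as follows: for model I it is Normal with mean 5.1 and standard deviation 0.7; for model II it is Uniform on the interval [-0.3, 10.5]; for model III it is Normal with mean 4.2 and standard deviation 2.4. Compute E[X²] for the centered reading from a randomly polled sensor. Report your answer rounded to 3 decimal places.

31.881

For each component E[X²] = Var + (mean)², giving I: 26.5; II: 35.73; III: 23.4.
Overall E[X²] = 0.25·26.5 + 0.625·35.73 + 0.125·23.4 = 31.8812.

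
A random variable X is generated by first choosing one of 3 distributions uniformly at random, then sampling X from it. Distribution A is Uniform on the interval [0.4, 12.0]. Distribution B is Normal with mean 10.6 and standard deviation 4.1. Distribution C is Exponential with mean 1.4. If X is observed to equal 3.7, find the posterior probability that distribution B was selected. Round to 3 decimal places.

0.147

Likelihoods f(3.7 | ·): A: 0.0862069; B: 0.0236109; C: 0.0508269.
Posterior ∝ prior × likelihood. Numerator for B: 0.333333·0.0236109 = 0.0078703.
Normalizing constant: 0.333333·0.0862069 + 0.333333·0.0236109 + 0.333333·0.0508269 = 0.0535482.
P(B | observation) = 0.0078703 / 0.0535482 = 0.146976.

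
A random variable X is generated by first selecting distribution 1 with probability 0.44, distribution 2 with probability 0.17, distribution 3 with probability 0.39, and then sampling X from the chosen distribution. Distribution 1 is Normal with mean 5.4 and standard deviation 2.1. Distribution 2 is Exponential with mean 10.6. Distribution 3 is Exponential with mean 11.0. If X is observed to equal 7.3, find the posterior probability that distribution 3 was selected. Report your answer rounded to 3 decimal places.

Likelihoods f(7.3 | ·): 1: 0.126164; 2: 0.047381; 3: 0.0468159.
Posterior ∝ prior × likelihood. Numerator for 3: 0.39·0.0468159 = 0.0182582.
Normalizing constant: 0.44·0.126164 + 0.17·0.047381 + 0.39·0.0468159 = 0.0818251.
P(3 | observation) = 0.0182582 / 0.0818251 = 0.223137.

0.223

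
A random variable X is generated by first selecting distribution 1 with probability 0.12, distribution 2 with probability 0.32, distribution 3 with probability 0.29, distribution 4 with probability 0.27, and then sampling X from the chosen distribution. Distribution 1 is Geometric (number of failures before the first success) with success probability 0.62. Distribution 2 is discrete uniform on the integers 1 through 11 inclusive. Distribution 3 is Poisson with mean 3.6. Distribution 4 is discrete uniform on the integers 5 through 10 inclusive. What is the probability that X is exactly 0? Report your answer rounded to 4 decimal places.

0.0823

Conditional on each component, P(X = 0): 1: 0.62; 2: 0; 3: 0.0273237; 4: 0.
By total probability, P(X = 0) = 0.12·0.62 + 0.32·0 + 0.29·0.0273237 + 0.27·0 = 0.0823239.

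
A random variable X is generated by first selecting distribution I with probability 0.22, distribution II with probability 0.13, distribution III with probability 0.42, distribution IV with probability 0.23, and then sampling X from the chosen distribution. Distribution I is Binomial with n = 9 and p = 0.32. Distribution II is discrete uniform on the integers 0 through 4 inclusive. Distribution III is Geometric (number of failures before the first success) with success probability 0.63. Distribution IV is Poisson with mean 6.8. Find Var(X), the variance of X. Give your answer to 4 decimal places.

8.4582

Per component, I: μ=2.88, E[X²]=10.2528; II: μ=2, E[X²]=6; III: μ=0.587302, E[X²]=1.27715; IV: μ=6.8, E[X²]=53.04.
E[X] = 0.22·2.88 + 0.13·2 + 0.42·0.587302 + 0.23·6.8 = 2.70427.
E[X²] = 0.22·10.2528 + 0.13·6 + 0.42·1.27715 + 0.23·53.04 = 15.7712.
Var(X) = E[X²] − (E[X])² = 15.7712 − 7.31306 = 8.45816.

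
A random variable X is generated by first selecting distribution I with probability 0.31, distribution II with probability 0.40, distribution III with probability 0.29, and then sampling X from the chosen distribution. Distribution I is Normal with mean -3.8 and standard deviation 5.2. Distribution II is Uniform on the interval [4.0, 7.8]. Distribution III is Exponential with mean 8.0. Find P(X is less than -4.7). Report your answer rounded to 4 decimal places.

0.1337

Conditional on each component, P(X < -4.7): I: 0.431295; II: 0; III: 0.
By total probability, P(X < -4.7) = 0.31·0.431295 + 0.4·0 + 0.29·0 = 0.133702.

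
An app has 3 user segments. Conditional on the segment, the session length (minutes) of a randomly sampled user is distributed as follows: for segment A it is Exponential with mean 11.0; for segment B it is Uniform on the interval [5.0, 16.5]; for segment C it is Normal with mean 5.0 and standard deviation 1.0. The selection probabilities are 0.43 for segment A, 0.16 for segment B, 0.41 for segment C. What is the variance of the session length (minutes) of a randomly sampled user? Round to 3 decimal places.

Per component, A: μ=11, E[X²]=242; B: μ=10.75, E[X²]=126.583; C: μ=5, E[X²]=26.
E[X] = 0.43·11 + 0.16·10.75 + 0.41·5 = 8.5.
E[X²] = 0.43·242 + 0.16·126.583 + 0.41·26 = 134.973.
Var(X) = E[X²] − (E[X])² = 134.973 − 72.25 = 62.7233.

62.723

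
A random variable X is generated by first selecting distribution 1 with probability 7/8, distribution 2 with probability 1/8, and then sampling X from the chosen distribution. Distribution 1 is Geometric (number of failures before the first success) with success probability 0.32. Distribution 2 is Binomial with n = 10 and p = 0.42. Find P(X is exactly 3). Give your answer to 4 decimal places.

Conditional on each component, P(X = 3): 1: 0.100618; 2: 0.196302.
By total probability, P(X = 3) = 0.875·0.100618 + 0.125·0.196302 = 0.112579.

0.1126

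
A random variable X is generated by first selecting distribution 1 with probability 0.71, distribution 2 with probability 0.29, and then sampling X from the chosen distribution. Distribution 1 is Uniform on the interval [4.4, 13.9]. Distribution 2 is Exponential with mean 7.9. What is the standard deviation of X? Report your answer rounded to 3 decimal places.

4.874

Per component, 1: μ=9.15, E[X²]=91.2433; 2: μ=7.9, E[X²]=124.82.
E[X] = 0.71·9.15 + 0.29·7.9 = 8.7875.
E[X²] = 0.71·91.2433 + 0.29·124.82 = 100.981.
Var(X) = E[X²] − (E[X])² = 100.981 − 77.2202 = 23.7604.
SD(X) = √23.7604 = 4.87447.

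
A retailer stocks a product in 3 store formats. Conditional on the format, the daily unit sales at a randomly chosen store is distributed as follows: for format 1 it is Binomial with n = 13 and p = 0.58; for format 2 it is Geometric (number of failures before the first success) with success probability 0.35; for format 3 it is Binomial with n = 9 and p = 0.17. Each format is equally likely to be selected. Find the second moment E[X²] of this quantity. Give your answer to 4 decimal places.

24.1281

For each component E[X²] = Var + (mean)², giving 1: 60.0184; 2: 8.7551; 3: 3.6108.
Overall E[X²] = 0.333333·60.0184 + 0.333333·8.7551 + 0.333333·3.6108 = 24.1281.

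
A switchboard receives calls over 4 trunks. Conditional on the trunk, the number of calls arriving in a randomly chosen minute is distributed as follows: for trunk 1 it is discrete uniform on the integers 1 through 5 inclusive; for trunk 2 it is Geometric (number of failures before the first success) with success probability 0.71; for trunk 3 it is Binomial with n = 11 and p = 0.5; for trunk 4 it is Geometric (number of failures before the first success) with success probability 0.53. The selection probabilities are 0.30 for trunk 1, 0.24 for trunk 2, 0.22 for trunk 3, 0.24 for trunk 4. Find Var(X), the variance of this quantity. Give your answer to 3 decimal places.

Per component, 1: μ=3, E[X²]=11; 2: μ=0.408451, E[X²]=0.742115; 3: μ=5.5, E[X²]=33; 4: μ=0.886792, E[X²]=2.45959.
E[X] = 0.3·3 + 0.24·0.408451 + 0.22·5.5 + 0.24·0.886792 = 2.42086.
E[X²] = 0.3·11 + 0.24·0.742115 + 0.22·33 + 0.24·2.45959 = 11.3284.
Var(X) = E[X²] − (E[X])² = 11.3284 − 5.86056 = 5.46785.

5.468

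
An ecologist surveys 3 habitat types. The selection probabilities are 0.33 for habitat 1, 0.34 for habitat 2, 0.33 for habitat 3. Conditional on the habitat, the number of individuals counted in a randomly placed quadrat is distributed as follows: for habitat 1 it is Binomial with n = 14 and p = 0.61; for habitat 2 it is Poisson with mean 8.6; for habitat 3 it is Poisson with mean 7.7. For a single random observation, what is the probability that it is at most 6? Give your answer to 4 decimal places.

Conditional on each habitat, P(X ≤ 6): 1: 0.132465; 2: 0.245676; 3: 0.351369.
By total probability, P(X ≤ 6) = 0.33·0.132465 + 0.34·0.245676 + 0.33·0.351369 = 0.243195.

0.2432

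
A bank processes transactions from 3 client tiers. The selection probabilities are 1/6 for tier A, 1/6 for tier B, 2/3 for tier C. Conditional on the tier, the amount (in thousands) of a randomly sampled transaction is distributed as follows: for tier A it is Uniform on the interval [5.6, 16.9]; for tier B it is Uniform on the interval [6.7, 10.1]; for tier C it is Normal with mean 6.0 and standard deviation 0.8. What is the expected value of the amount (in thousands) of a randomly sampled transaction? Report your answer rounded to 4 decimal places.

7.2750

Component means — A: 11.25; B: 8.4; C: 6.
E[X] = 0.166667·11.25 + 0.166667·8.4 + 0.666667·6 = 7.275.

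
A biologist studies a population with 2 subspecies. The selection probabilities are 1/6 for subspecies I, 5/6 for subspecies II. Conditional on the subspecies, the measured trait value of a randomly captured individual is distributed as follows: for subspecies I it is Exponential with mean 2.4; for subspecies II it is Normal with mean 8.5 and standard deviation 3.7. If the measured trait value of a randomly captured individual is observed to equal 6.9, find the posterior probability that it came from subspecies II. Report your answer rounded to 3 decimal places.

0.954

Likelihoods f(6.9 | ·): I: 0.0235067; II: 0.0981979.
Posterior ∝ prior × likelihood. Numerator for II: 0.833333·0.0981979 = 0.0818316.
Normalizing constant: 0.166667·0.0235067 + 0.833333·0.0981979 = 0.0857494.
P(II | observation) = 0.0818316 / 0.0857494 = 0.954311.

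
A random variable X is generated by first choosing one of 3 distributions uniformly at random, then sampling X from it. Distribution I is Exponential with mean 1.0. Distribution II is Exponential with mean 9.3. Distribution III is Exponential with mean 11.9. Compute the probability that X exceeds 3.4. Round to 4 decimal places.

0.4929

Conditional on each component, P(X > 3.4): I: 0.0333733; II: 0.693786; III: 0.751477.
By total probability, P(X > 3.4) = 0.333333·0.0333733 + 0.333333·0.693786 + 0.333333·0.751477 = 0.492879.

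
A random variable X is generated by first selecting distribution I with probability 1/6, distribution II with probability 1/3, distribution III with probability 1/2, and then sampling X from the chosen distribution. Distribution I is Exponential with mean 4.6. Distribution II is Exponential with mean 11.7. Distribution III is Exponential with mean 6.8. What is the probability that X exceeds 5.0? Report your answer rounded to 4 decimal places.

0.5133

Conditional on each component, P(X > 5.0): I: 0.337241; II: 0.652235; III: 0.479364.
By total probability, P(X > 5.0) = 0.166667·0.337241 + 0.333333·0.652235 + 0.5·0.479364 = 0.513301.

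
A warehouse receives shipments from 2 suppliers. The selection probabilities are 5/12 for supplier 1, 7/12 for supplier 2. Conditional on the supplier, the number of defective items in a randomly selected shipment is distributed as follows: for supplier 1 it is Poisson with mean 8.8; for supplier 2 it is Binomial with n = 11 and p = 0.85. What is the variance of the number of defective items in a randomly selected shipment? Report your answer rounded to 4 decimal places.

4.5583

Per component, 1: μ=8.8, E[X²]=86.24; 2: μ=9.35, E[X²]=88.825.
E[X] = 0.416667·8.8 + 0.583333·9.35 = 9.12083.
E[X²] = 0.416667·86.24 + 0.583333·88.825 = 87.7479.
Var(X) = E[X²] − (E[X])² = 87.7479 − 83.1896 = 4.55832.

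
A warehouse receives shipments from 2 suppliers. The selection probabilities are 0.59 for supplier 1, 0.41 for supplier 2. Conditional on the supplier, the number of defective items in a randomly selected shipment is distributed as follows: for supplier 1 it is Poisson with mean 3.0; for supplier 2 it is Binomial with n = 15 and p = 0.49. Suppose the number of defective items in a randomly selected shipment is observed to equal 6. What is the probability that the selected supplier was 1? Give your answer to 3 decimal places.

Likelihoods P(X=6 | ·): 1: 0.0504094; 2: 0.161701.
Posterior ∝ prior × likelihood. Numerator for 1: 0.59·0.0504094 = 0.0297415.
Normalizing constant: 0.59·0.0504094 + 0.41·0.161701 = 0.0960389.
P(1 | observation) = 0.0297415 / 0.0960389 = 0.309682.

0.310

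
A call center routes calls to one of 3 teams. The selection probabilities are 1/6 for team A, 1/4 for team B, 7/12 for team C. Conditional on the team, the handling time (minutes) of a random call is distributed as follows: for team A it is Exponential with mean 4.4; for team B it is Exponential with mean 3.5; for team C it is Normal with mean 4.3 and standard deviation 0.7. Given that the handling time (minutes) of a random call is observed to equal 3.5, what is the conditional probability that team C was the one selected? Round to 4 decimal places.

0.7996

Likelihoods f(3.5 | ·): A: 0.102585; B: 0.105108; C: 0.296614.
Posterior ∝ prior × likelihood. Numerator for C: 0.583333·0.296614 = 0.173025.
Normalizing constant: 0.166667·0.102585 + 0.25·0.105108 + 0.583333·0.296614 = 0.216399.
P(C | observation) = 0.173025 / 0.216399 = 0.799562.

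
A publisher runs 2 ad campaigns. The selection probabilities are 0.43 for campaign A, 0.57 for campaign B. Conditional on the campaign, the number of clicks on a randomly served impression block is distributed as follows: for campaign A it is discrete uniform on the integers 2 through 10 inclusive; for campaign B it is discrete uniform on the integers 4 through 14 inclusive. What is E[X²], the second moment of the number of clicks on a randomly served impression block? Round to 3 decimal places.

70.217

For each component E[X²] = Var + (mean)², giving A: 42.6667; B: 91.
Overall E[X²] = 0.43·42.6667 + 0.57·91 = 70.2167.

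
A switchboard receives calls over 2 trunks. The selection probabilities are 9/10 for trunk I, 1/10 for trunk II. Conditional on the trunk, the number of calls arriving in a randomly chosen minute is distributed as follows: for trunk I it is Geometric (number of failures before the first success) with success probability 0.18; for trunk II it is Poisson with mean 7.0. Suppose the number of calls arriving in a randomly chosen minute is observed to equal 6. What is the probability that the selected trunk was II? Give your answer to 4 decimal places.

Likelihoods P(X=6 | ·): I: 0.0547212; II: 0.149003.
Posterior ∝ prior × likelihood. Numerator for II: 0.1·0.149003 = 0.0149003.
Normalizing constant: 0.9·0.0547212 + 0.1·0.149003 = 0.0641494.
P(II | observation) = 0.0149003 / 0.0641494 = 0.232275.

0.2323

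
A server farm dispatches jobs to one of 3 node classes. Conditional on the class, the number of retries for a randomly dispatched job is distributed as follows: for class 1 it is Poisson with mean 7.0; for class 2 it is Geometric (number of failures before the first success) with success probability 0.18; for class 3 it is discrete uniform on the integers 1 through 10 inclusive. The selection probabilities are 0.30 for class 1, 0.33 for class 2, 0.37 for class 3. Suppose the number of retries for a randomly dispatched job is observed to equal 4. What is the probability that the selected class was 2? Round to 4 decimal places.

0.2944

Likelihoods P(X=4 | ·): 1: 0.0912262; 2: 0.0813819; 3: 0.1.
Posterior ∝ prior × likelihood. Numerator for 2: 0.33·0.0813819 = 0.026856.
Normalizing constant: 0.3·0.0912262 + 0.33·0.0813819 + 0.37·0.1 = 0.0912239.
P(2 | observation) = 0.026856 / 0.0912239 = 0.294397.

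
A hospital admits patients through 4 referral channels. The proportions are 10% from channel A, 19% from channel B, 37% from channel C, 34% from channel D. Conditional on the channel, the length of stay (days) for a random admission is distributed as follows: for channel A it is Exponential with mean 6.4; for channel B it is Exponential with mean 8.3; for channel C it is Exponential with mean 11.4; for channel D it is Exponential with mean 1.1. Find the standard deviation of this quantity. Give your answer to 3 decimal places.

Per component, A: μ=6.4, E[X²]=81.92; B: μ=8.3, E[X²]=137.78; C: μ=11.4, E[X²]=259.92; D: μ=1.1, E[X²]=2.42.
E[X] = 0.1·6.4 + 0.19·8.3 + 0.37·11.4 + 0.34·1.1 = 6.809.
E[X²] = 0.1·81.92 + 0.19·137.78 + 0.37·259.92 + 0.34·2.42 = 131.363.
Var(X) = E[X²] − (E[X])² = 131.363 − 46.3625 = 85.0009.
SD(X) = √85.0009 = 9.21959.

9.220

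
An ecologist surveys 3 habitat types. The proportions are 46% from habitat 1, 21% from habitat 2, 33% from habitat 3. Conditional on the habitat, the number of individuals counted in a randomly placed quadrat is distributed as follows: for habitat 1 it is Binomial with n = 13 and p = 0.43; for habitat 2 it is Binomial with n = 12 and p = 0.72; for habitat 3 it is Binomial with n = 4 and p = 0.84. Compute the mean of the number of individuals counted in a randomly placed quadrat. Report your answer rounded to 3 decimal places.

5.495

Component means — 1: 5.59; 2: 8.64; 3: 3.36.
E[X] = 0.46·5.59 + 0.21·8.64 + 0.33·3.36 = 5.4946.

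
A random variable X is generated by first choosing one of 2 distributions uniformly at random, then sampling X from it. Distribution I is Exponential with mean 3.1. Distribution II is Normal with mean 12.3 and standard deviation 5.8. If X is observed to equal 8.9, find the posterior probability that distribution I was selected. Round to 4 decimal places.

0.2398

Likelihoods f(8.9 | ·): I: 0.0182723; II: 0.0579244.
Posterior ∝ prior × likelihood. Numerator for I: 0.5·0.0182723 = 0.00913614.
Normalizing constant: 0.5·0.0182723 + 0.5·0.0579244 = 0.0380984.
P(I | observation) = 0.00913614 / 0.0380984 = 0.239804.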